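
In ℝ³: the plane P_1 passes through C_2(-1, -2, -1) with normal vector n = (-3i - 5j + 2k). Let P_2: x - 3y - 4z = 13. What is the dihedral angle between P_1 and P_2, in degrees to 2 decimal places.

P_1: n·r = n·C_2 gives -3x - 5y + 2z = 11.
cos θ = |n₁·n₂| / (|n₁||n₂|) = |4| / (√38 · √26).
θ = arccos(0.12726) ≈ 82.69°.

82.69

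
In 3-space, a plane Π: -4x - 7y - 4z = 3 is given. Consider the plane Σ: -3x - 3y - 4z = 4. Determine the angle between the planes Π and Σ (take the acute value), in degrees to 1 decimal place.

21.0

cos θ = |n₁·n₂| / (|n₁||n₂|) = |49| / (√81 · √34).
θ = arccos(0.93371) ≈ 21.0°.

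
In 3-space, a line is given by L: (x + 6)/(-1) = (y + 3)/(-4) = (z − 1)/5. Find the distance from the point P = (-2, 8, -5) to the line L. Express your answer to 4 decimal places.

5.3050

L has direction (-1, -4, 5) through (-6, -3, 1).
Taking (-6, -3, 1) on L with direction v = (-1, -4, 5): w = P − (-6, -3, 1) = (4, 11, -6), and w × v = (31, -14, -5).
Distance = |w × v| / |v| = √1182 / √42 ≈ 5.3050.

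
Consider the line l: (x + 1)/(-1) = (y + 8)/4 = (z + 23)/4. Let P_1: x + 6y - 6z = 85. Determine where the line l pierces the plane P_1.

l has direction (-1, 4, 4) through (-1, -8, -23).
Substitute r = (-1, -8, -23) + t(-1, 4, 4) into the plane: 89 + (-1)t = 85, so t = 4.
Intersection: (-1, -8, -23) + 4·(-1, 4, 4) = (-5, 8, -7).

(-5, 8, -7)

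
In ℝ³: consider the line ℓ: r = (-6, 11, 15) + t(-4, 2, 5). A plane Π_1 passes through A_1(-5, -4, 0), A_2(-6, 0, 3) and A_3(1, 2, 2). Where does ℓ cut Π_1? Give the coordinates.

A_1A_2 = (-1, 4, 3), A_1A_3 = (6, 6, 2); a normal to Π_1 is A_1A_2 × A_1A_3 = (-10, 20, -30).
Using A_1: Π_1 has equation -10x + 20y - 30z = -30.
Substitute r = (-6, 11, 15) + t(-4, 2, 5) into the plane: -170 + (-70)t = -30, so t = -2.
Intersection: (-6, 11, 15) + (-2)·(-4, 2, 5) = (2, 7, 5).

(2, 7, 5)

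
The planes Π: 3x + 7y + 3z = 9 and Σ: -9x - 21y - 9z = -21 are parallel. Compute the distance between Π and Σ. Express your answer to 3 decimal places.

Rescale Σ by 1/(-3): 3x + 7y + 3z = 7. Then distance = |9 − 7| / √67 ≈ 0.244.

0.244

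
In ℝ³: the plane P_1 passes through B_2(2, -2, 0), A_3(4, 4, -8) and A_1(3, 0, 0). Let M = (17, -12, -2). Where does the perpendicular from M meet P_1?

(1, -4, 0)

B_2A_3 = (2, 6, -8), B_2A_1 = (1, 2, 0); a normal to P_1 is B_2A_3 × B_2A_1 = (16, -8, -2).
Using B_2: P_1 has equation 16x - 8y - 2z = 48.
Foot = M − λn with λ = (n·M − d)/|n|² = (372 − 48)/324 = 1.
Foot = (17, -12, -2) − 1·(16, -8, -2) = (1, -4, 0).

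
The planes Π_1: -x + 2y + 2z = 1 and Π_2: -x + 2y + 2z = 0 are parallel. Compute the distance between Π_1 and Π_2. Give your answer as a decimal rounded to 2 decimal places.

0.33

Same normal n = (-1, 2, 2) with |n| = √9; distance = |1 − 0| / |n| = 1/√9 ≈ 0.33.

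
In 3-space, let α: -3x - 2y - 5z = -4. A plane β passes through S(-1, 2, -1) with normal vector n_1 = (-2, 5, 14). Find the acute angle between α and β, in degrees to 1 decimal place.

36.8

β: n_1·r = n_1·S gives -2x + 5y + 14z = -2.
cos θ = |n₁·n₂| / (|n₁||n₂|) = |-74| / (√38 · √225).
θ = arccos(0.80029) ≈ 36.8°.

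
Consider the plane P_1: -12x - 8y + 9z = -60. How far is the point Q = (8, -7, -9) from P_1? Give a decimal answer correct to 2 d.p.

3.59

n·Q − d = (-12)·(8) + (-8)·(-7) + (9)·(-9) − (-60) = -61; |n| = √289.
Distance = |-61| / √289 = 61/√289 ≈ 3.59.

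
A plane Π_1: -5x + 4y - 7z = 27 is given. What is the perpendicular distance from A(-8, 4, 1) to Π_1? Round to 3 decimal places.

2.319

n·A − d = (-5)·(-8) + (4)·(4) + (-7)·(1) − 27 = 22; |n| = √90.
Distance = |22| / √90 = 22/√90 ≈ 2.319.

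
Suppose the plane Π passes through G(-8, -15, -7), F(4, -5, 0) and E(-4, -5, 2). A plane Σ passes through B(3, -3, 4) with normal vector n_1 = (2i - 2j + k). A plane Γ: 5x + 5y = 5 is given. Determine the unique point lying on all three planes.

(4, -3, 2)

GF = (12, 10, 7), GE = (4, 10, 9); a normal to Π is GF × GE = (20, -80, 80).
Using G: Π has equation 20x - 80y + 80z = 480.
Σ: n_1·r = n_1·B gives 2x - 2y + z = 16.
Solving the 3×3 linear system 20x - 80y + 80z = 480, 2x - 2y + z = 16, 5x + 5y = 5 (e.g. by elimination or Cramer's rule, determinant = 1100) gives (4, -3, 2).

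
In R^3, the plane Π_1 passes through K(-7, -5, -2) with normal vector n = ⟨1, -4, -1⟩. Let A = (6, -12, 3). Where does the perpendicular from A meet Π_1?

(4, -4, 5)

Π_1: n·r = n·K gives x - 4y - z = 15.
Foot = A − λn with λ = (n·A − d)/|n|² = (51 − 15)/18 = 2.
Foot = (6, -12, 3) − 2·(1, -4, -1) = (4, -4, 5).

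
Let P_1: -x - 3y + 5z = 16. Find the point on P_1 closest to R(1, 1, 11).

(2, 4, 6)

Foot = R − λn with λ = (n·R − d)/|n|² = (51 − 16)/35 = 1.
Foot = (1, 1, 11) − 1·(-1, -3, 5) = (2, 4, 6).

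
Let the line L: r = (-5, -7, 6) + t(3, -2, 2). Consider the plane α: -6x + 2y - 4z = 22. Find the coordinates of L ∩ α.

Substitute r = (-5, -7, 6) + t(3, -2, 2) into the plane: -8 + (-30)t = 22, so t = -1.
Intersection: (-5, -7, 6) + (-1)·(3, -2, 2) = (-8, -5, 4).

(-8, -5, 4)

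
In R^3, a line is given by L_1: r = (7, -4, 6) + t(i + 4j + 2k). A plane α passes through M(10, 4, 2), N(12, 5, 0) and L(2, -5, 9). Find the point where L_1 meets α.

MN = (2, 1, -2), ML = (-8, -9, 7); a normal to α is MN × ML = (-11, 2, -10).
Using M: α has equation -11x + 2y - 10z = -122.
Substitute r = (7, -4, 6) + t(1, 4, 2) into the plane: -145 + (-23)t = -122, so t = -1.
Intersection: (7, -4, 6) + (-1)·(1, 4, 2) = (6, -8, 4).

(6, -8, 4)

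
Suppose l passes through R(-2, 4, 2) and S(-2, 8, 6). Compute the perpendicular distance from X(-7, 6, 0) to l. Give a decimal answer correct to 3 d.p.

5.745

A direction vector for l is S − R = (0, 4, 4).
Taking (-2, 4, 2) on l with direction v = (0, 4, 4): w = X − (-2, 4, 2) = (-5, 2, -2), and w × v = (16, 20, -20).
Distance = |w × v| / |v| = √1056 / √32 ≈ 5.745.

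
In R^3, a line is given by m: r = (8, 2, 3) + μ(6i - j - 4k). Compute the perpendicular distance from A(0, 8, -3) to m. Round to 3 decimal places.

Taking (8, 2, 3) on m with direction v = (6, -1, -4): w = A − (8, 2, 3) = (-8, 6, -6), and w × v = (-30, -68, -28).
Distance = |w × v| / |v| = √6308 / √53 ≈ 10.910.

10.910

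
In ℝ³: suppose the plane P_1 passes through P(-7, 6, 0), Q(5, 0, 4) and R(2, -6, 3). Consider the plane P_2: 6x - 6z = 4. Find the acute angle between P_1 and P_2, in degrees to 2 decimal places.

PQ = (12, -6, 4), PR = (9, -12, 3); a normal to P_1 is PQ × PR = (30, 0, -90).
Using P: P_1 has equation 30x - 90z = -210.
cos θ = |n₁·n₂| / (|n₁||n₂|) = |720| / (√9000 · √72).
θ = arccos(0.89443) ≈ 26.57°.

26.57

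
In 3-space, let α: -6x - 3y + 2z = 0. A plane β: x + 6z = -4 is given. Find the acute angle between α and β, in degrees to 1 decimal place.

81.9

cos θ = |n₁·n₂| / (|n₁||n₂|) = |6| / (√49 · √37).
θ = arccos(0.14091) ≈ 81.9°.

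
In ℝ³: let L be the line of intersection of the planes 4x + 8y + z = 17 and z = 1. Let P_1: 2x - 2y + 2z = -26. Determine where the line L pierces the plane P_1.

Direction of L: (4, 8, 1) × (0, 0, 1) = (8, -4, 0).
A point on L: solving the two plane equations with x = 0 gives (0, 2, 1).
Substitute r = (0, 2, 1) + t(8, -4, 0) into the plane: -2 + 24t = -26, so t = -1.
Intersection: (0, 2, 1) + (-1)·(8, -4, 0) = (-8, 6, 1).

(-8, 6, 1)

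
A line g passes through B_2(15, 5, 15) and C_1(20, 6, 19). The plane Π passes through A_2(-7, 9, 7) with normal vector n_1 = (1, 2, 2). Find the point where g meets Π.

A direction vector for g is C_1 − B_2 = (5, 1, 4).
Π: n_1·r = n_1·A_2 gives x + 2y + 2z = 25.
Substitute r = (15, 5, 15) + t(5, 1, 4) into the plane: 55 + 15t = 25, so t = -2.
Intersection: (15, 5, 15) + (-2)·(5, 1, 4) = (5, 3, 7).

(5, 3, 7)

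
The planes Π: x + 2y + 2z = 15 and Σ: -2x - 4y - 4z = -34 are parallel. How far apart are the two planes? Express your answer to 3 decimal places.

Rescale Σ by 1/(-2): x + 2y + 2z = 17. Then distance = |15 − 17| / √9 ≈ 0.667.

0.667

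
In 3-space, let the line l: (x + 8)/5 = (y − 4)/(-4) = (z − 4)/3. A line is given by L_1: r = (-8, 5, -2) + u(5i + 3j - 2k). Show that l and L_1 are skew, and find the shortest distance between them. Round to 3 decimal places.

l has direction (5, -4, 3) through (-8, 4, 4).
Common perpendicular direction n = (5, -4, 3) × (5, 3, -2) = (-1, 25, 35).
With w = (-8, 5, -2) − (-8, 4, 4) = (0, 1, -6), w · n = -185.
Since n ≠ 0 the lines are not parallel, and w · n = -185 ≠ 0 so they do not intersect; hence they are skew.
Distance = |w · n| / |n| = |-185| / √1851 ≈ 4.300.

4.300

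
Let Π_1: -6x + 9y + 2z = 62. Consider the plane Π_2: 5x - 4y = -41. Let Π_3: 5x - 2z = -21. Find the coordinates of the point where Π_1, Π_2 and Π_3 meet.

Solving the 3×3 linear system -6x + 9y + 2z = 62, 5x - 4y = -41, 5x - 2z = -21 (e.g. by elimination or Cramer's rule, determinant = 82) gives (-5, 4, -2).

(-5, 4, -2)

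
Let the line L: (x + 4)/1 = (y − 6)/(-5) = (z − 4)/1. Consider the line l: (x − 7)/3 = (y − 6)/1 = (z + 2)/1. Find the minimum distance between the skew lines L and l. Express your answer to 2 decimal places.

9.42

L has direction (1, -5, 1) through (-4, 6, 4).
l has direction (3, 1, 1) through (7, 6, -2).
Common perpendicular direction n = (1, -5, 1) × (3, 1, 1) = (-6, 2, 16).
With w = (7, 6, -2) − (-4, 6, 4) = (11, 0, -6), w · n = -162.
Distance = |w · n| / |n| = |-162| / √296 ≈ 9.42.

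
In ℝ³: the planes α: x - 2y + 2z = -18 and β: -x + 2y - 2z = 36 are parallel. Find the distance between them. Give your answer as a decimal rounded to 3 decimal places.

Rescale β by 1/(-1): x - 2y + 2z = -36. Then distance = |-18 − (-36)| / √9 ≈ 6.000.

6.000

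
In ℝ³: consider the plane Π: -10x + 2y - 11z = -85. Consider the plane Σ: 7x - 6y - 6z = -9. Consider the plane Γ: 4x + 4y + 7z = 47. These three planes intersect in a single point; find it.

Solving the 3×3 linear system -10x + 2y - 11z = -85, 7x - 6y - 6z = -9, 4x + 4y + 7z = 47 (e.g. by elimination or Cramer's rule, determinant = -538) gives (3, 0, 5).

(3, 0, 5)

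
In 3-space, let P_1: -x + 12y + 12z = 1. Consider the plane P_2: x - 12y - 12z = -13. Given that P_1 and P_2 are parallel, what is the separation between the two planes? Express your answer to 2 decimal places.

Rescale P_2 by 1/(-1): -x + 12y + 12z = 13. Then distance = |1 − 13| / √289 ≈ 0.71.

0.71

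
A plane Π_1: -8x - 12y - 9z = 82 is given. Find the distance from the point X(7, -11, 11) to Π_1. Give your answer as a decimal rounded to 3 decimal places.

6.176

n·X − d = (-8)·(7) + (-12)·(-11) + (-9)·(11) − 82 = -105; |n| = √289.
Distance = |-105| / √289 = 105/√289 ≈ 6.176.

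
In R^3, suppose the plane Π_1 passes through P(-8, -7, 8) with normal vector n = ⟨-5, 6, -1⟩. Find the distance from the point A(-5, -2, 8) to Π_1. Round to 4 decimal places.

1.9050

Π_1: n·r = n·P gives -5x + 6y - z = -10.
n·A − d = (-5)·(-5) + (6)·(-2) + (-1)·(8) − (-10) = 15; |n| = √62.
Distance = |15| / √62 = 15/√62 ≈ 1.9050.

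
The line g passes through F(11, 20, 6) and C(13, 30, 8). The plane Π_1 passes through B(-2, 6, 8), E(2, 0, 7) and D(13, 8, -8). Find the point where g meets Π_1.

A direction vector for g is C − F = (2, 10, 2).
BE = (4, -6, -1), BD = (15, 2, -16); a normal to Π_1 is BE × BD = (98, 49, 98).
Using B: Π_1 has equation 98x + 49y + 98z = 882.
Substitute r = (11, 20, 6) + t(2, 10, 2) into the plane: 2646 + 882t = 882, so t = -2.
Intersection: (11, 20, 6) + (-2)·(2, 10, 2) = (7, 0, 2).

(7, 0, 2)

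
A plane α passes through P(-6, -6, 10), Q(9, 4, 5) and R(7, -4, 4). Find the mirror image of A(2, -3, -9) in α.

(14, -9, 15)

PQ = (15, 10, -5), PR = (13, 2, -6); a normal to α is PQ × PR = (-50, 25, -100).
Using P: α has equation -50x + 25y - 100z = -850.
λ = (n·A − d)/|n|² = (725 − (-850))/13125 = 3/25.
Reflection = A − 2λn = (2, -3, -9) − (6/25)·(-50, 25, -100) = (14, -9, 15).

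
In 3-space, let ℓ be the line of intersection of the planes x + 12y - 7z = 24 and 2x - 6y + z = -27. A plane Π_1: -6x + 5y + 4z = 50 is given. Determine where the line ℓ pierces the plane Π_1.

Direction of ℓ: (1, 12, -7) × (2, -6, 1) = (-30, -15, -30).
A point on ℓ: solving the two plane equations with x = -9 gives (-9, 1, -3).
Substitute r = (-9, 1, -3) + t(-30, -15, -30) into the plane: 47 + (-15)t = 50, so t = -1/5.
Intersection: (-9, 1, -3) + (-1/5)·(-30, -15, -30) = (-3, 4, 3).

(-3, 4, 3)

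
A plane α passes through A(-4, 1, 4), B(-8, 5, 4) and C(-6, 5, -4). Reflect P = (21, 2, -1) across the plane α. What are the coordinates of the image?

AB = (-4, 4, 0), AC = (-2, 4, -8); a normal to α is AB × AC = (-32, -32, -8).
Using A: α has equation -32x - 32y - 8z = 64.
λ = (n·P − d)/|n|² = (-728 − 64)/2112 = -3/8.
Reflection = P − 2λn = (21, 2, -1) − (-3/4)·(-32, -32, -8) = (-3, -22, -7).

(-3, -22, -7)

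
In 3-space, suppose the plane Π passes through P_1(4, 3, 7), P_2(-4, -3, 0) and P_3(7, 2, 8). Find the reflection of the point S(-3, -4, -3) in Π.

(-5, -6, 1)

P_1P_2 = (-8, -6, -7), P_1P_3 = (3, -1, 1); a normal to Π is P_1P_2 × P_1P_3 = (-13, -13, 26).
Using P_1: Π has equation -13x - 13y + 26z = 91.
λ = (n·S − d)/|n|² = (13 − 91)/1014 = -1/13.
Reflection = S − 2λn = (-3, -4, -3) − (-2/13)·(-13, -13, 26) = (-5, -6, 1).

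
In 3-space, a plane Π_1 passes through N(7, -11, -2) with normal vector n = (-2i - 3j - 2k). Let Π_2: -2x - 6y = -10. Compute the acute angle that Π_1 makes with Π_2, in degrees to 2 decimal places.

Π_1: n·r = n·N gives -2x - 3y - 2z = 23.
cos θ = |n₁·n₂| / (|n₁||n₂|) = |22| / (√17 · √40).
θ = arccos(0.84366) ≈ 32.47°.

32.47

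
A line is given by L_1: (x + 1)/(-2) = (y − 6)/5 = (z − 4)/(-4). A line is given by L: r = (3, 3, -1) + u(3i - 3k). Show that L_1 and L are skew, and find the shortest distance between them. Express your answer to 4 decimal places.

L_1 has direction (-2, 5, -4) through (-1, 6, 4).
Common perpendicular direction n = (-2, 5, -4) × (3, 0, -3) = (-15, -18, -15).
With w = (3, 3, -1) − (-1, 6, 4) = (4, -3, -5), w · n = 69.
Since n ≠ 0 the lines are not parallel, and w · n = 69 ≠ 0 so they do not intersect; hence they are skew.
Distance = |w · n| / |n| = |69| / √774 ≈ 2.4802.

2.4802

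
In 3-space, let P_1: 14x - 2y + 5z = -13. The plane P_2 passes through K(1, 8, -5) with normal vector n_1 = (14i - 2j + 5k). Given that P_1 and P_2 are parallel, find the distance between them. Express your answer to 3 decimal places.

0.933

P_2: n_1·r = n_1·K gives 14x - 2y + 5z = -27.
Same normal n = (14, -2, 5) with |n| = √225; distance = |-13 − (-27)| / |n| = 14/√225 ≈ 0.933.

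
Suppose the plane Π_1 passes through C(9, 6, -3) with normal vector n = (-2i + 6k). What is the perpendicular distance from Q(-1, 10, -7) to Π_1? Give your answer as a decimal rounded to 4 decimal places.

0.6325

Π_1: n·r = n·C gives -2x + 6z = -36.
n·Q − d = (-2)·(-1) + (0)·(10) + (6)·(-7) − (-36) = -4; |n| = √40.
Distance = |-4| / √40 = 4/√40 ≈ 0.6325.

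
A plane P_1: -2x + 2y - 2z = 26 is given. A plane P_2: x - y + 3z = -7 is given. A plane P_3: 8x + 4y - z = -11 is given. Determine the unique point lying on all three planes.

Solving the 3×3 linear system -2x + 2y - 2z = 26, x - y + 3z = -7, 8x + 4y - z = -11 (e.g. by elimination or Cramer's rule, determinant = 48) gives (-6, 10, 3).

(-6, 10, 3)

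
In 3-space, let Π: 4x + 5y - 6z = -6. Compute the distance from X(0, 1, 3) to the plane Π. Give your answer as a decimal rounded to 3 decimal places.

n·X − d = (4)·(0) + (5)·(1) + (-6)·(3) − (-6) = -7; |n| = √77.
Distance = |-7| / √77 = 7/√77 ≈ 0.798.

0.798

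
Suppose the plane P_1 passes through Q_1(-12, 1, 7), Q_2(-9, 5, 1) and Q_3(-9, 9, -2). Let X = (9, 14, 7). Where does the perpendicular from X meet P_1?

Q_1Q_2 = (3, 4, -6), Q_1Q_3 = (3, 8, -9); a normal to P_1 is Q_1Q_2 × Q_1Q_3 = (12, 9, 12).
Using Q_1: P_1 has equation 12x + 9y + 12z = -51.
Foot = X − λn with λ = (n·X − d)/|n|² = (318 − (-51))/369 = 1.
Foot = (9, 14, 7) − 1·(12, 9, 12) = (-3, 5, -5).

(-3, 5, -5)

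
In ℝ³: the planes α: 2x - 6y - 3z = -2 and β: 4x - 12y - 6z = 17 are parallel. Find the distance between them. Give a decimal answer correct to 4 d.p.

1.5000

Rescale β by 1/2: 2x - 6y - 3z = 17/2. Then distance = |-2 − (17/2)| / √49 ≈ 1.5000.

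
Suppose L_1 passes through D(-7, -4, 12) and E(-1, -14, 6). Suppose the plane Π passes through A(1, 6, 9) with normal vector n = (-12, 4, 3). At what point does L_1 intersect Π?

(-4, -9, 9)

A direction vector for L_1 is E − D = (6, -10, -6).
Π: n·r = n·A gives -12x + 4y + 3z = 39.
Substitute r = (-7, -4, 12) + t(6, -10, -6) into the plane: 104 + (-130)t = 39, so t = 1/2.
Intersection: (-7, -4, 12) + (1/2)·(6, -10, -6) = (-4, -9, 9).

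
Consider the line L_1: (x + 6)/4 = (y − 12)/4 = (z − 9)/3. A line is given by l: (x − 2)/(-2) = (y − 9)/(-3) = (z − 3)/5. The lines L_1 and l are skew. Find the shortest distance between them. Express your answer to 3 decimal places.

L_1 has direction (4, 4, 3) through (-6, 12, 9).
l has direction (-2, -3, 5) through (2, 9, 3).
Common perpendicular direction n = (4, 4, 3) × (-2, -3, 5) = (29, -26, -4).
With w = (2, 9, 3) − (-6, 12, 9) = (8, -3, -6), w · n = 334.
Distance = |w · n| / |n| = |334| / √1533 ≈ 8.531.

8.531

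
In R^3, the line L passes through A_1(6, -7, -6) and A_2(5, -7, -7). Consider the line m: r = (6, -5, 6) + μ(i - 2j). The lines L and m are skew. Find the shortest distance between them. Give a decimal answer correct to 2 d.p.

A direction vector for L is A_2 − A_1 = (-1, 0, -1).
Common perpendicular direction n = (-1, 0, -1) × (1, -2, 0) = (-2, -1, 2).
With w = (6, -5, 6) − (6, -7, -6) = (0, 2, 12), w · n = 22.
Distance = |w · n| / |n| = |22| / √9 ≈ 7.33.

7.33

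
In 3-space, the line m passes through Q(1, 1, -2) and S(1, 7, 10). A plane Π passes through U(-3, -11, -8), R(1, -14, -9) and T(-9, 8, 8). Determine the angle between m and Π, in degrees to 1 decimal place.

A direction vector for m is S − Q = (0, 6, 12).
UR = (4, -3, -1), UT = (-6, 19, 16); a normal to Π is UR × UT = (-29, -58, 58).
Using U: Π has equation -29x - 58y + 58z = 261.
sin θ = |n·v| / (|n||v|) = |348| / (√7569 · √180) = 0.29814.
θ ≈ 17.3°.

17.3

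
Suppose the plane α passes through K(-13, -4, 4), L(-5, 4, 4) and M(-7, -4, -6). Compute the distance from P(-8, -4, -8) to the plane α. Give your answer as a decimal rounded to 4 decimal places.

1.4321

KL = (8, 8, 0), KM = (6, 0, -10); a normal to α is KL × KM = (-80, 80, -48).
Using K: α has equation -80x + 80y - 48z = 528.
n·P − d = (-80)·(-8) + (80)·(-4) + (-48)·(-8) − 528 = 176; |n| = √15104.
Distance = |176| / √15104 = 176/√15104 ≈ 1.4321.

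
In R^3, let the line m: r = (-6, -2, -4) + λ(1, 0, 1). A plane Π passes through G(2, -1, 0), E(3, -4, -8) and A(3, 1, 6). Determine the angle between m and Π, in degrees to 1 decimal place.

GE = (1, -3, -8), GA = (1, 2, 6); a normal to Π is GE × GA = (-2, -14, 5).
Using G: Π has equation -2x - 14y + 5z = 10.
sin θ = |n·v| / (|n||v|) = |3| / (√225 · √2) = 0.14142.
θ ≈ 8.1°.

8.1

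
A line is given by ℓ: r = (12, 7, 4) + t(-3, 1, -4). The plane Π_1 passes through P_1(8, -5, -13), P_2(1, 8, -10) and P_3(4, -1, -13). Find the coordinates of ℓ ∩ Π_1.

(3, 10, -8)

P_1P_2 = (-7, 13, 3), P_1P_3 = (-4, 4, 0); a normal to Π_1 is P_1P_2 × P_1P_3 = (-12, -12, 24).
Using P_1: Π_1 has equation -12x - 12y + 24z = -348.
Substitute r = (12, 7, 4) + t(-3, 1, -4) into the plane: -132 + (-72)t = -348, so t = 3.
Intersection: (12, 7, 4) + 3·(-3, 1, -4) = (3, 10, -8).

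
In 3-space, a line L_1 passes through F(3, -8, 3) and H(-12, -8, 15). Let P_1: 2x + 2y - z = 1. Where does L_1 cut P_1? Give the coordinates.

(8, -8, -1)

A direction vector for L_1 is H − F = (-15, 0, 12).
Substitute r = (3, -8, 3) + t(-15, 0, 12) into the plane: -13 + (-42)t = 1, so t = -1/3.
Intersection: (3, -8, 3) + (-1/3)·(-15, 0, 12) = (8, -8, -1).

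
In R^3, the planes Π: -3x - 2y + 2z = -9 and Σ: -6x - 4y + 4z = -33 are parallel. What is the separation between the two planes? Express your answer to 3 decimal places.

Rescale Σ by 1/2: -3x - 2y + 2z = -33/2. Then distance = |-9 − (-33/2)| / √17 ≈ 1.819.

1.819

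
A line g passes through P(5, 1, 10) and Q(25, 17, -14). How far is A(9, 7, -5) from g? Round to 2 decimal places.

A direction vector for g is Q − P = (20, 16, -24).
Taking (5, 1, 10) on g with direction v = (20, 16, -24): w = A − (5, 1, 10) = (4, 6, -15), and w × v = (96, -204, -56).
Distance = |w × v| / |v| = √53968 / √1232 ≈ 6.62.

6.62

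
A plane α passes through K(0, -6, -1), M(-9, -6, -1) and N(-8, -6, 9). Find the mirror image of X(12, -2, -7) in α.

KM = (-9, 0, 0), KN = (-8, 0, 10); a normal to α is KM × KN = (0, 90, 0).
Using K: α has equation 90y = -540.
λ = (n·X − d)/|n|² = (-180 − (-540))/8100 = 2/45.
Reflection = X − 2λn = (12, -2, -7) − (4/45)·(0, 90, 0) = (12, -10, -7).

(12, -10, -7)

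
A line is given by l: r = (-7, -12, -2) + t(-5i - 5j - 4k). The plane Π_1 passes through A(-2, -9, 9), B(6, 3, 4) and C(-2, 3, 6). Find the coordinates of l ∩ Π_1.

AB = (8, 12, -5), AC = (0, 12, -3); a normal to Π_1 is AB × AC = (24, 24, 96).
Using A: Π_1 has equation 24x + 24y + 96z = 600.
Substitute r = (-7, -12, -2) + t(-5, -5, -4) into the plane: -648 + (-624)t = 600, so t = -2.
Intersection: (-7, -12, -2) + (-2)·(-5, -5, -4) = (3, -2, 6).

(3, -2, 6)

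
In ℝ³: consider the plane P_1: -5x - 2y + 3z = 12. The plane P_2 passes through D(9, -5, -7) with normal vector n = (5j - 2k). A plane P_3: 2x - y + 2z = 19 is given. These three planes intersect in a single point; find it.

(2, 1, 8)

P_2: n·r = n·D gives 5y - 2z = -11.
Solving the 3×3 linear system -5x - 2y + 3z = 12, 5y - 2z = -11, 2x - y + 2z = 19 (e.g. by elimination or Cramer's rule, determinant = -62) gives (2, 1, 8).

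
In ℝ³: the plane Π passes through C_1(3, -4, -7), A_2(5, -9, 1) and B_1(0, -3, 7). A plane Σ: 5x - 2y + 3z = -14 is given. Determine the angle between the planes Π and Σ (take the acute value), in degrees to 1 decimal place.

C_1A_2 = (2, -5, 8), C_1B_1 = (-3, 1, 14); a normal to Π is C_1A_2 × C_1B_1 = (-78, -52, -13).
Using C_1: Π has equation -78x - 52y - 13z = 65.
cos θ = |n₁·n₂| / (|n₁||n₂|) = |-325| / (√8957 · √38).
θ = arccos(0.55707) ≈ 56.1°.

56.1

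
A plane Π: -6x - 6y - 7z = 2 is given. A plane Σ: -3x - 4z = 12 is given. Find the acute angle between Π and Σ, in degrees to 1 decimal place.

cos θ = |n₁·n₂| / (|n₁||n₂|) = |46| / (√121 · √25).
θ = arccos(0.83636) ≈ 33.2°.

33.2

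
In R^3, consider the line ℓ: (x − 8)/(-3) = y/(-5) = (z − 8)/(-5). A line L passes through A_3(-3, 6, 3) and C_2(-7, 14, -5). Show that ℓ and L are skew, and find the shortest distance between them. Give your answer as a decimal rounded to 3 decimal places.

ℓ has direction (-3, -5, -5) through (8, 0, 8).
A direction vector for L is C_2 − A_3 = (-4, 8, -8).
Common perpendicular direction n = (-3, -5, -5) × (-4, 8, -8) = (80, -4, -44).
With w = (-3, 6, 3) − (8, 0, 8) = (-11, 6, -5), w · n = -684.
Since n ≠ 0 the lines are not parallel, and w · n = -684 ≠ 0 so they do not intersect; hence they are skew.
Distance = |w · n| / |n| = |-684| / √8352 ≈ 7.484.

7.484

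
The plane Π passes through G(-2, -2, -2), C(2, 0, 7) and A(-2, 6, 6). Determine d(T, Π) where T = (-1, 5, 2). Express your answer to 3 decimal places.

2.111

GC = (4, 2, 9), GA = (0, 8, 8); a normal to Π is GC × GA = (-56, -32, 32).
Using G: Π has equation -56x - 32y + 32z = 112.
n·T − d = (-56)·(-1) + (-32)·(5) + (32)·(2) − 112 = -152; |n| = √5184.
Distance = |-152| / √5184 = 152/√5184 ≈ 2.111.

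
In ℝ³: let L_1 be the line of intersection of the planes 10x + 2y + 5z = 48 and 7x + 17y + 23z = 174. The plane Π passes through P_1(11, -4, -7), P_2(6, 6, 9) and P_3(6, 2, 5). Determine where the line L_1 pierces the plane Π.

(1, -1, 8)

Direction of L_1: (10, 2, 5) × (7, 17, 23) = (-39, -195, 156).
A point on L_1: solving the two plane equations with x = -2 gives (-2, -16, 20).
P_1P_2 = (-5, 10, 16), P_1P_3 = (-5, 6, 12); a normal to Π is P_1P_2 × P_1P_3 = (24, -20, 20).
Using P_1: Π has equation 24x - 20y + 20z = 204.
Substitute r = (-2, -16, 20) + t(-39, -195, 156) into the plane: 672 + 6084t = 204, so t = -1/13.
Intersection: (-2, -16, 20) + (-1/13)·(-39, -195, 156) = (1, -1, 8).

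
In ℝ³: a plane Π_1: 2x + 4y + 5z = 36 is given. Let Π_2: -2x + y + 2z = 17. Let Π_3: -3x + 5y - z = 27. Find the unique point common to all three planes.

Solving the 3×3 linear system 2x + 4y + 5z = 36, -2x + y + 2z = 17, -3x + 5y - z = 27 (e.g. by elimination or Cramer's rule, determinant = -89) gives (-2, 5, 4).

(-2, 5, 4)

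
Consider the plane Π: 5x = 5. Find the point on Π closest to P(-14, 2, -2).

(1, 2, -2)

Foot = P − λn with λ = (n·P − d)/|n|² = (-70 − 5)/25 = -3.
Foot = (-14, 2, -2) − (-3)·(5, 0, 0) = (1, 2, -2).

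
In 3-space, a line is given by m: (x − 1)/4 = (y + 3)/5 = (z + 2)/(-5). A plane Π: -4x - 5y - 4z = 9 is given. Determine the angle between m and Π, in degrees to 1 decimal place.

m has direction (4, 5, -5) through (1, -3, -2).
sin θ = |n·v| / (|n||v|) = |-21| / (√57 · √66) = 0.34238.
θ ≈ 20.0°.

20.0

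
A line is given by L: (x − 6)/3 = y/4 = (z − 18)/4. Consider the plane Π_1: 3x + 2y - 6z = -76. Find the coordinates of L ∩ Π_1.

(0, -8, 10)

L has direction (3, 4, 4) through (6, 0, 18).
Substitute r = (6, 0, 18) + t(3, 4, 4) into the plane: -90 + (-7)t = -76, so t = -2.
Intersection: (6, 0, 18) + (-2)·(3, 4, 4) = (0, -8, 10).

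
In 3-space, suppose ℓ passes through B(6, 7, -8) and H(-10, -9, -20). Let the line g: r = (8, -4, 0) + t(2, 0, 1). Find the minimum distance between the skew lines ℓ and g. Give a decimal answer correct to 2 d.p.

A direction vector for ℓ is H − B = (-16, -16, -12).
Common perpendicular direction n = (-16, -16, -12) × (2, 0, 1) = (-16, -8, 32).
With w = (8, -4, 0) − (6, 7, -8) = (2, -11, 8), w · n = 312.
Distance = |w · n| / |n| = |312| / √1344 ≈ 8.51.

8.51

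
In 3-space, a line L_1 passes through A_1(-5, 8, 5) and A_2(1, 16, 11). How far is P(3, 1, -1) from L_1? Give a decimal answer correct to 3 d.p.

A direction vector for L_1 is A_2 − A_1 = (6, 8, 6).
Taking (-5, 8, 5) on L_1 with direction v = (6, 8, 6): w = P − (-5, 8, 5) = (8, -7, -6), and w × v = (6, -84, 106).
Distance = |w × v| / |v| = √18328 / √136 ≈ 11.609.

11.609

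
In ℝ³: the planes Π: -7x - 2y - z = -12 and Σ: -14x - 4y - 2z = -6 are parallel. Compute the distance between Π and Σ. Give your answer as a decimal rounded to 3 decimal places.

Rescale Σ by 1/2: -7x - 2y - z = -3. Then distance = |-12 − (-3)| / √54 ≈ 1.225.

1.225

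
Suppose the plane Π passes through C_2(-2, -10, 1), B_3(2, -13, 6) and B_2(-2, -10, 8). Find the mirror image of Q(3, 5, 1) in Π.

C_2B_3 = (4, -3, 5), C_2B_2 = (0, 0, 7); a normal to Π is C_2B_3 × C_2B_2 = (-21, -28, 0).
Using C_2: Π has equation -21x - 28y = 322.
λ = (n·Q − d)/|n|² = (-203 − 322)/1225 = -3/7.
Reflection = Q − 2λn = (3, 5, 1) − (-6/7)·(-21, -28, 0) = (-15, -19, 1).

(-15, -19, 1)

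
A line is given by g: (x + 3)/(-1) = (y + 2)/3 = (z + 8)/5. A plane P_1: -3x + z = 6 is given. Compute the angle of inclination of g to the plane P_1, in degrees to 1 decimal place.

g has direction (-1, 3, 5) through (-3, -2, -8).
sin θ = |n·v| / (|n||v|) = |8| / (√10 · √35) = 0.42762.
θ ≈ 25.3°.

25.3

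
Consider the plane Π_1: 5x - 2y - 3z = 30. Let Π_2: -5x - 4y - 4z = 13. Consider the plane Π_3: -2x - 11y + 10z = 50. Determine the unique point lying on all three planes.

(3, -6, -1)

Solving the 3×3 linear system 5x - 2y - 3z = 30, -5x - 4y - 4z = 13, -2x - 11y + 10z = 50 (e.g. by elimination or Cramer's rule, determinant = -677) gives (3, -6, -1).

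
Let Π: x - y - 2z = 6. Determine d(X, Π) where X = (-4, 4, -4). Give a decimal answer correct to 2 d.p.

2.45

n·X − d = (1)·(-4) + (-1)·(4) + (-2)·(-4) − 6 = -6; |n| = √6.
Distance = |-6| / √6 = 6/√6 ≈ 2.45.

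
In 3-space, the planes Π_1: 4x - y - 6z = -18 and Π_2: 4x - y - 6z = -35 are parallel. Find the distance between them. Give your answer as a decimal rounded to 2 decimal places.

2.34

Same normal n = (4, -1, -6) with |n| = √53; distance = |-18 − (-35)| / |n| = 17/√53 ≈ 2.34.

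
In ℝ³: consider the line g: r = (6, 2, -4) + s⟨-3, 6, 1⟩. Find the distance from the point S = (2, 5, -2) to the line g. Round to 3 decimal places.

2.596

Taking (6, 2, -4) on g with direction v = (-3, 6, 1): w = S − (6, 2, -4) = (-4, 3, 2), and w × v = (-9, -2, -15).
Distance = |w × v| / |v| = √310 / √46 ≈ 2.596.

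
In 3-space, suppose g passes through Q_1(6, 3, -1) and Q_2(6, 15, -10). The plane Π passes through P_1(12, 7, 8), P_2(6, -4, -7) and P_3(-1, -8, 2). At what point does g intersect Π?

A direction vector for g is Q_2 − Q_1 = (0, 12, -9).
P_1P_2 = (-6, -11, -15), P_1P_3 = (-13, -15, -6); a normal to Π is P_1P_2 × P_1P_3 = (-159, 159, -53).
Using P_1: Π has equation -159x + 159y - 53z = -1219.
Substitute r = (6, 3, -1) + t(0, 12, -9) into the plane: -424 + 2385t = -1219, so t = -1/3.
Intersection: (6, 3, -1) + (-1/3)·(0, 12, -9) = (6, -1, 2).

(6, -1, 2)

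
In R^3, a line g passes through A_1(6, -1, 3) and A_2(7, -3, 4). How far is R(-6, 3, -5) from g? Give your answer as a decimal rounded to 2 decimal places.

9.66

A direction vector for g is A_2 − A_1 = (1, -2, 1).
Taking (6, -1, 3) on g with direction v = (1, -2, 1): w = R − (6, -1, 3) = (-12, 4, -8), and w × v = (-12, 4, 20).
Distance = |w × v| / |v| = √560 / √6 ≈ 9.66.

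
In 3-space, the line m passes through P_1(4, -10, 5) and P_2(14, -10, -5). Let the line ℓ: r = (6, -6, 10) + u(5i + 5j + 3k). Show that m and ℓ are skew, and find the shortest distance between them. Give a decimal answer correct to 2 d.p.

A direction vector for m is P_2 − P_1 = (10, 0, -10).
Common perpendicular direction n = (10, 0, -10) × (5, 5, 3) = (50, -80, 50).
With w = (6, -6, 10) − (4, -10, 5) = (2, 4, 5), w · n = 30.
Since n ≠ 0 the lines are not parallel, and w · n = 30 ≠ 0 so they do not intersect; hence they are skew.
Distance = |w · n| / |n| = |30| / √11400 ≈ 0.28.

0.28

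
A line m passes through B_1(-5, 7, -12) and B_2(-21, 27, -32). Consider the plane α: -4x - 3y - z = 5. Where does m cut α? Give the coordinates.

(-1, 2, -7)

A direction vector for m is B_2 − B_1 = (-16, 20, -20).
Substitute r = (-5, 7, -12) + t(-16, 20, -20) into the plane: 11 + 24t = 5, so t = -1/4.
Intersection: (-5, 7, -12) + (-1/4)·(-16, 20, -20) = (-1, 2, -7).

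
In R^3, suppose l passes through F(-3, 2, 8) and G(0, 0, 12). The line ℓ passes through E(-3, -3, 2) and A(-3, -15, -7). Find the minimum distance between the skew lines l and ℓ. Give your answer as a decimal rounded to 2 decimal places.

A direction vector for l is G − F = (3, -2, 4).
A direction vector for ℓ is A − E = (0, -12, -9).
Common perpendicular direction n = (3, -2, 4) × (0, -12, -9) = (66, 27, -36).
With w = (-3, -3, 2) − (-3, 2, 8) = (0, -5, -6), w · n = 81.
Distance = |w · n| / |n| = |81| / √6381 ≈ 1.01.

1.01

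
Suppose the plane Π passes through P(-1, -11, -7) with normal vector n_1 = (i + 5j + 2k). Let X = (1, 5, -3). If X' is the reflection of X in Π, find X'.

Π: n_1·r = n_1·P gives x + 5y + 2z = -70.
λ = (n·X − d)/|n|² = (20 − (-70))/30 = 3.
Reflection = X − 2λn = (1, 5, -3) − 6·(1, 5, 2) = (-5, -25, -15).

(-5, -25, -15)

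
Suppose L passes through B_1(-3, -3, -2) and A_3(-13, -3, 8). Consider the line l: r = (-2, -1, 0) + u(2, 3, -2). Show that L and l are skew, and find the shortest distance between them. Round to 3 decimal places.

A direction vector for L is A_3 − B_1 = (-10, 0, 10).
Common perpendicular direction n = (-10, 0, 10) × (2, 3, -2) = (-30, 0, -30).
With w = (-2, -1, 0) − (-3, -3, -2) = (1, 2, 2), w · n = -90.
Since n ≠ 0 the lines are not parallel, and w · n = -90 ≠ 0 so they do not intersect; hence they are skew.
Distance = |w · n| / |n| = |-90| / √1800 ≈ 2.121.

2.121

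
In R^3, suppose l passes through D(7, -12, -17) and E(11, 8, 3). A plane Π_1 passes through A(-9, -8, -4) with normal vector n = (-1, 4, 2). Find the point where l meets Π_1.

(9, -2, -7)

A direction vector for l is E − D = (4, 20, 20).
Π_1: n·r = n·A gives -x + 4y + 2z = -31.
Substitute r = (7, -12, -17) + t(4, 20, 20) into the plane: -89 + 116t = -31, so t = 1/2.
Intersection: (7, -12, -17) + (1/2)·(4, 20, 20) = (9, -2, -7).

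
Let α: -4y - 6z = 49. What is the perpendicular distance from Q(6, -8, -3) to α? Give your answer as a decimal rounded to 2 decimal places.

0.14

n·Q − d = (0)·(6) + (-4)·(-8) + (-6)·(-3) − 49 = 1; |n| = √52.
Distance = |1| / √52 = 1/√52 ≈ 0.14.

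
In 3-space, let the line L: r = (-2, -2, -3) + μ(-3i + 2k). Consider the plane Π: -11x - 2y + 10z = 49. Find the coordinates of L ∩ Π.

Substitute r = (-2, -2, -3) + t(-3, 0, 2) into the plane: -4 + 53t = 49, so t = 1.
Intersection: (-2, -2, -3) + 1·(-3, 0, 2) = (-5, -2, -1).

(-5, -2, -1)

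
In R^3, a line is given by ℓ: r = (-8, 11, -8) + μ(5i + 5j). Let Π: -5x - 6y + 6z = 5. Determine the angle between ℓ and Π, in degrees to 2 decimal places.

52.16

sin θ = |n·v| / (|n||v|) = |-55| / (√97 · √50) = 0.78975.
θ ≈ 52.16°.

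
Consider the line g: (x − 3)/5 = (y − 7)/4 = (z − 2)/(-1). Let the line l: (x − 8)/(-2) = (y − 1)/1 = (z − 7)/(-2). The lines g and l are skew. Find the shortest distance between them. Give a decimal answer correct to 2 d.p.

2.21

g has direction (5, 4, -1) through (3, 7, 2).
l has direction (-2, 1, -2) through (8, 1, 7).
Common perpendicular direction n = (5, 4, -1) × (-2, 1, -2) = (-7, 12, 13).
With w = (8, 1, 7) − (3, 7, 2) = (5, -6, 5), w · n = -42.
Distance = |w · n| / |n| = |-42| / √362 ≈ 2.21.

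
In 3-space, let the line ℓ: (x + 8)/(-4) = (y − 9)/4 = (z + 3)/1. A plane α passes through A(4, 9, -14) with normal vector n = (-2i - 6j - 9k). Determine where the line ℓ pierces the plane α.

(4, -3, -6)

ℓ has direction (-4, 4, 1) through (-8, 9, -3).
α: n·r = n·A gives -2x - 6y - 9z = 64.
Substitute r = (-8, 9, -3) + t(-4, 4, 1) into the plane: -11 + (-25)t = 64, so t = -3.
Intersection: (-8, 9, -3) + (-3)·(-4, 4, 1) = (4, -3, -6).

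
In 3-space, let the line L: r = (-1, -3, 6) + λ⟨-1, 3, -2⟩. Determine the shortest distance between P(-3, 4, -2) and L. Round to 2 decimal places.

Taking (-1, -3, 6) on L with direction v = (-1, 3, -2): w = P − (-1, -3, 6) = (-2, 7, -8), and w × v = (10, 4, 1).
Distance = |w × v| / |v| = √117 / √14 ≈ 2.89.

2.89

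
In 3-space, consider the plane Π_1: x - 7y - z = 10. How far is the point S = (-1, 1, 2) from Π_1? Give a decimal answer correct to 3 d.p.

n·S − d = (1)·(-1) + (-7)·(1) + (-1)·(2) − 10 = -20; |n| = √51.
Distance = |-20| / √51 = 20/√51 ≈ 2.801.

2.801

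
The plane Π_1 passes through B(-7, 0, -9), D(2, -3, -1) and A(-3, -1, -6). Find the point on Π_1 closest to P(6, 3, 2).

BD = (9, -3, 8), BA = (4, -1, 3); a normal to Π_1 is BD × BA = (-1, 5, 3).
Using B: Π_1 has equation -x + 5y + 3z = -20.
Foot = P − λn with λ = (n·P − d)/|n|² = (15 − (-20))/35 = 1.
Foot = (6, 3, 2) − 1·(-1, 5, 3) = (7, -2, -1).

(7, -2, -1)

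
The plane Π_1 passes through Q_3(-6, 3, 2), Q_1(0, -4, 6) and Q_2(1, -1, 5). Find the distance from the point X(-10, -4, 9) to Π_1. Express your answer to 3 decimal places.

Q_3Q_1 = (6, -7, 4), Q_3Q_2 = (7, -4, 3); a normal to Π_1 is Q_3Q_1 × Q_3Q_2 = (-5, 10, 25).
Using Q_3: Π_1 has equation -5x + 10y + 25z = 110.
n·X − d = (-5)·(-10) + (10)·(-4) + (25)·(9) − 110 = 125; |n| = √750.
Distance = |125| / √750 = 125/√750 ≈ 4.564.

4.564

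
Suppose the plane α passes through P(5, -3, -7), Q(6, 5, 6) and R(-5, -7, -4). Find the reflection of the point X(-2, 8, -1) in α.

(6, -6, 7)

PQ = (1, 8, 13), PR = (-10, -4, 3); a normal to α is PQ × PR = (76, -133, 76).
Using P: α has equation 76x - 133y + 76z = 247.
λ = (n·X − d)/|n|² = (-1292 − 247)/29241 = -1/19.
Reflection = X − 2λn = (-2, 8, -1) − (-2/19)·(76, -133, 76) = (6, -6, 7).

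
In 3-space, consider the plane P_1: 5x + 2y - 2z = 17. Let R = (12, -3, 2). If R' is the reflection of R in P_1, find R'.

(2, -7, 6)

λ = (n·R − d)/|n|² = (50 − 17)/33 = 1.
Reflection = R − 2λn = (12, -3, 2) − 2·(5, 2, -2) = (2, -7, 6).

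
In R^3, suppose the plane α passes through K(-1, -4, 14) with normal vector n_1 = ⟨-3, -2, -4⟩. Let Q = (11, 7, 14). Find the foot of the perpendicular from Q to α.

α: n_1·r = n_1·K gives -3x - 2y - 4z = -45.
Foot = Q − λn with λ = (n·Q − d)/|n|² = (-103 − (-45))/29 = -2.
Foot = (11, 7, 14) − (-2)·(-3, -2, -4) = (5, 3, 6).

(5, 3, 6)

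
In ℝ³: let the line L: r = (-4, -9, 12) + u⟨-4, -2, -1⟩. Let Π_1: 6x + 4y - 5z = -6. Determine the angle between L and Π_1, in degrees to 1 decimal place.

42.2

sin θ = |n·v| / (|n||v|) = |-27| / (√77 · √21) = 0.67144.
θ ≈ 42.2°.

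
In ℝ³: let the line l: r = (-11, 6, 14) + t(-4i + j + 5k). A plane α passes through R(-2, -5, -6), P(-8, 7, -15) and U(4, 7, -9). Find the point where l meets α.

(5, 2, -6)

RP = (-6, 12, -9), RU = (6, 12, -3); a normal to α is RP × RU = (72, -72, -144).
Using R: α has equation 72x - 72y - 144z = 1080.
Substitute r = (-11, 6, 14) + t(-4, 1, 5) into the plane: -3240 + (-1080)t = 1080, so t = -4.
Intersection: (-11, 6, 14) + (-4)·(-4, 1, 5) = (5, 2, -6).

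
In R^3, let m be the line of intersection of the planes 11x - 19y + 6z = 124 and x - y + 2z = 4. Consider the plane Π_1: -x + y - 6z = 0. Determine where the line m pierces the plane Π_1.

Direction of m: (11, -19, 6) × (1, -1, 2) = (-32, -16, 8).
A point on m: solving the two plane equations with x = 6 gives (6, -4, -3).
Substitute r = (6, -4, -3) + t(-32, -16, 8) into the plane: 8 + (-32)t = 0, so t = 1/4.
Intersection: (6, -4, -3) + (1/4)·(-32, -16, 8) = (-2, -8, -1).

(-2, -8, -1)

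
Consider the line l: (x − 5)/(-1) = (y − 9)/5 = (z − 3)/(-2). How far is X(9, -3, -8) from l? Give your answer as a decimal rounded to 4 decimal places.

l has direction (-1, 5, -2) through (5, 9, 3).
Taking (5, 9, 3) on l with direction v = (-1, 5, -2): w = X − (5, 9, 3) = (4, -12, -11), and w × v = (79, 19, 8).
Distance = |w × v| / |v| = √6666 / √30 ≈ 14.9064.

14.9064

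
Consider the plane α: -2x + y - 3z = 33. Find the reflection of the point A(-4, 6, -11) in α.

λ = (n·A − d)/|n|² = (47 − 33)/14 = 1.
Reflection = A − 2λn = (-4, 6, -11) − 2·(-2, 1, -3) = (0, 4, -5).

(0, 4, -5)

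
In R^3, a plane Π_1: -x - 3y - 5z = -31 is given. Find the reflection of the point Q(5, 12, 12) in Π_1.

λ = (n·Q − d)/|n|² = (-101 − (-31))/35 = -2.
Reflection = Q − 2λn = (5, 12, 12) − (-4)·(-1, -3, -5) = (1, 0, -8).

(1, 0, -8)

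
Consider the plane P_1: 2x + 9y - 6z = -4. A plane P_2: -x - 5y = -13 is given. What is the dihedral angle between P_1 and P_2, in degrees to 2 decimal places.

33.08

cos θ = |n₁·n₂| / (|n₁||n₂|) = |-47| / (√121 · √26).
θ = arccos(0.83795) ≈ 33.08°.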